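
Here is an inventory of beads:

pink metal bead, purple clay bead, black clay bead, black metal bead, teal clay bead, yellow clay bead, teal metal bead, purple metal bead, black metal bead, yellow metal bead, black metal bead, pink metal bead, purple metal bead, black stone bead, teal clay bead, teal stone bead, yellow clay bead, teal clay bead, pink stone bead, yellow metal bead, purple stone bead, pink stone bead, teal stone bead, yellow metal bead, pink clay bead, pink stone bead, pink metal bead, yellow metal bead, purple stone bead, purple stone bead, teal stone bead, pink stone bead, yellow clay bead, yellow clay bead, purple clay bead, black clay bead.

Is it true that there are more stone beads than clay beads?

False

stone beads: 11.
clay beads: 12.
The claim requires 11 > 12, which does not hold.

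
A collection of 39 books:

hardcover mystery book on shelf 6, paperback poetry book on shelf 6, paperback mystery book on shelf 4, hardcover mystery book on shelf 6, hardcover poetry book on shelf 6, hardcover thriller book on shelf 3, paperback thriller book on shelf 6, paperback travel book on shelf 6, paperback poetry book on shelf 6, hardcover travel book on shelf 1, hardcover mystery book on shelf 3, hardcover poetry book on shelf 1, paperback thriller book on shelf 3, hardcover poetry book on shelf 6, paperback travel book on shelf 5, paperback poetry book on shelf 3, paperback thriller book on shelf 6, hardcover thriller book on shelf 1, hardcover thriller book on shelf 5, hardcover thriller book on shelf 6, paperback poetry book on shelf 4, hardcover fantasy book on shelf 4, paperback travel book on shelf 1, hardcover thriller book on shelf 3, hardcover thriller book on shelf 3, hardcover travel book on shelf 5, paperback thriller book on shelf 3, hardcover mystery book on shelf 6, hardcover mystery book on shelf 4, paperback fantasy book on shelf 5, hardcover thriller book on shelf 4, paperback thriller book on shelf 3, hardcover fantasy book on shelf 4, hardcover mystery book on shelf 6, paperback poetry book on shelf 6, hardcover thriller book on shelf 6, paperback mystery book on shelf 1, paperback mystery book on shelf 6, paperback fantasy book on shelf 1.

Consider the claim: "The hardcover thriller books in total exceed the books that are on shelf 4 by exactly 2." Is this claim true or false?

|hardcover thriller books| = 8.
|books on shelf 4| = 6.
The claim requires 8 − 6 (= 2) to equal 2, which holds.

True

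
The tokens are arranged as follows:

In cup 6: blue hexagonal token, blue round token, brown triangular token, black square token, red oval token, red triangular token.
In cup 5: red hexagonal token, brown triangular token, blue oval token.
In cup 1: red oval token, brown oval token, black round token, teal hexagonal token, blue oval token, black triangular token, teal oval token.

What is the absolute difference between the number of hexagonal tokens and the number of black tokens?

hexagonal tokens: 3. black tokens: 3.
|3 − 3| = 3 − 3 = 0.

0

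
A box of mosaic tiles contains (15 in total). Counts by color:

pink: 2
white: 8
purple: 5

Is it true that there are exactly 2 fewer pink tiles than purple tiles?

There are 2 pink tiles.
There are 5 purple tiles.
The claim requires 5 − 2 (= 3) to equal 2, which does not hold.

False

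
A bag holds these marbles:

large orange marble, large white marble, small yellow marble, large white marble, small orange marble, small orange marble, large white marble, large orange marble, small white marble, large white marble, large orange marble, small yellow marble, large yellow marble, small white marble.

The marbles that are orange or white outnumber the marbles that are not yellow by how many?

0

marbles that are orange or white: 11.
marbles that are not yellow: 11.
11 − 11 = 0.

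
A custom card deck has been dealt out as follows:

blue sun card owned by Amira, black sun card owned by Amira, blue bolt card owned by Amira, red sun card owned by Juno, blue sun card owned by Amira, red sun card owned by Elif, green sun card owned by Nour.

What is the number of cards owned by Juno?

1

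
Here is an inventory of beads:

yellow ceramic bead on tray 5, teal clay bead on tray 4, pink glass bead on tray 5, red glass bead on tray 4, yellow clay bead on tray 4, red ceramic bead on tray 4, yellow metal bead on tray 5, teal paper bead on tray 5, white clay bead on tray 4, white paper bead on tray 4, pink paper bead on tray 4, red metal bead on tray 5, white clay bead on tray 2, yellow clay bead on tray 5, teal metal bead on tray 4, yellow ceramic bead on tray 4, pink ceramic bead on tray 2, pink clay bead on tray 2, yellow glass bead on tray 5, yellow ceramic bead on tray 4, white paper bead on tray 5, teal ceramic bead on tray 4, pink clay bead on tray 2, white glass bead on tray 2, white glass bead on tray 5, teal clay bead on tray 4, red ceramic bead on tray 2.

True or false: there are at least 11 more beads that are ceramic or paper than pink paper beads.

beads that are ceramic or paper: 11.
pink paper beads: 1.
The claim requires 11 − 1 = 10 ≥ 11, which does not hold.

False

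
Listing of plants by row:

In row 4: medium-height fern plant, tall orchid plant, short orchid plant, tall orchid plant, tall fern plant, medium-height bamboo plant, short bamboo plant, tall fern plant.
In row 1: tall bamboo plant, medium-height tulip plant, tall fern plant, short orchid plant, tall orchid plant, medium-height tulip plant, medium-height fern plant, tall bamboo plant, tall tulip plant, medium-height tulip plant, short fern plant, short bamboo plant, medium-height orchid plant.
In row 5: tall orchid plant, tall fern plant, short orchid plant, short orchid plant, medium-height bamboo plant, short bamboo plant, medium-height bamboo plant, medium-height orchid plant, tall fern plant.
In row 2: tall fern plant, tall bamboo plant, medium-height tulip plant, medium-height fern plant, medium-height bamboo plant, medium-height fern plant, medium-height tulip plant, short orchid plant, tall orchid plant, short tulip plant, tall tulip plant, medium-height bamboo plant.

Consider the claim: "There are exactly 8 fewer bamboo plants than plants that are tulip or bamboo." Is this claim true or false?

True

bamboo plants: 11.
plants that are tulip or bamboo: 19.
The claim requires 19 − 11 (= 8) to equal 8, which holds.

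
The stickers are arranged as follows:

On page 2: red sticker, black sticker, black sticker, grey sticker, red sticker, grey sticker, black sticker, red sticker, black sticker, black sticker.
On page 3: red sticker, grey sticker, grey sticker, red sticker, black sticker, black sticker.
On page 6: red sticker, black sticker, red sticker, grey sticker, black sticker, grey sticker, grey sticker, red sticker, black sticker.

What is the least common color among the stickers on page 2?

Counts by color (restricted to stickers on page 2): black 5, red 3, grey 2.
The minimum is 2, held uniquely by grey.

grey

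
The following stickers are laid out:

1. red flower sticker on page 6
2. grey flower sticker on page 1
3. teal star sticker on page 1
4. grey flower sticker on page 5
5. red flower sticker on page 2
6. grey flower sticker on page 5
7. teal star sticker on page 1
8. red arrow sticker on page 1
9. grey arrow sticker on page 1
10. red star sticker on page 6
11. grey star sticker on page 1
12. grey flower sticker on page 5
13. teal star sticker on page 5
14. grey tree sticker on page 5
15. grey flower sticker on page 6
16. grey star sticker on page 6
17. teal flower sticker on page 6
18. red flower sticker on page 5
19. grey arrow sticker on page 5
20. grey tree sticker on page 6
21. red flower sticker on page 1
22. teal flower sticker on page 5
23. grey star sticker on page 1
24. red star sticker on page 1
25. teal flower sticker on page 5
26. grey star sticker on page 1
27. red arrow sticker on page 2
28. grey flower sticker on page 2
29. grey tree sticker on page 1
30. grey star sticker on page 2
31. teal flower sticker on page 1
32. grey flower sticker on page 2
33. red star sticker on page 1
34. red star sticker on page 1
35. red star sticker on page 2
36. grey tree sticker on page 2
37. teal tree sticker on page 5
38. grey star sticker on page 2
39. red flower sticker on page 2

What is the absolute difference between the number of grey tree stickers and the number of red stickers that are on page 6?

2

grey tree stickers: 4. red stickers on page 6: 2.
|4 − 2| = 4 − 2 = 2.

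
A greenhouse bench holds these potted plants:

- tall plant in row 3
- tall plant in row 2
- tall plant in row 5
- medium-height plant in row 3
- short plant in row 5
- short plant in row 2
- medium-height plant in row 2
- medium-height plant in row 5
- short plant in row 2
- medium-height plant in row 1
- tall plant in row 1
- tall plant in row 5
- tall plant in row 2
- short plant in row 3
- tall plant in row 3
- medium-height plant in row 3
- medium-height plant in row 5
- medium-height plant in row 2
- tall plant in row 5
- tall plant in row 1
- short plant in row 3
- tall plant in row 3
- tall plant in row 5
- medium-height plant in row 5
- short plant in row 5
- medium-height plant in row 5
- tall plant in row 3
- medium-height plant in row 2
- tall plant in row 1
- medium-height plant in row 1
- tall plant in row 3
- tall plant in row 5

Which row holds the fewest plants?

row 1

Counts by row: row 5→11, row 3→9, row 2→7, row 1→5.
The minimum is 5, held uniquely by row 1.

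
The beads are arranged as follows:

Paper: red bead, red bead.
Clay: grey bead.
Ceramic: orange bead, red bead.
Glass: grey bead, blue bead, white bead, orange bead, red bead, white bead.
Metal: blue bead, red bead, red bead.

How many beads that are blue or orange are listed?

blue: 2; orange: 2; together 2 + 2 = 4.

4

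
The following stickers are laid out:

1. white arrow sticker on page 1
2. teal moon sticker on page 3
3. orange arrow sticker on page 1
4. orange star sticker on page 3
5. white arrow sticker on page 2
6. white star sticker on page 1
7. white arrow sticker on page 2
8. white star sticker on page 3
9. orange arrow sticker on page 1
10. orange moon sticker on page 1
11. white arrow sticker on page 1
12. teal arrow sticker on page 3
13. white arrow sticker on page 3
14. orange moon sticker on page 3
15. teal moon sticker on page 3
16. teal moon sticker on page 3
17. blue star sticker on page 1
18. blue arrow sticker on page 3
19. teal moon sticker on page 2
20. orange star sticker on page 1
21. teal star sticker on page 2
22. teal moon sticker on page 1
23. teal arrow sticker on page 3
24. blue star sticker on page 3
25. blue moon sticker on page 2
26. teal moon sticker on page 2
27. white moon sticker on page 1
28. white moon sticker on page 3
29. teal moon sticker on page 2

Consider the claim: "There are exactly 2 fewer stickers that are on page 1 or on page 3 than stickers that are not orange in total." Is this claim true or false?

False

|stickers on page 1 or on page 3| = 22.
|stickers that are not orange| = 23.
The claim requires 23 − 22 (= 1) to equal 2, which does not hold.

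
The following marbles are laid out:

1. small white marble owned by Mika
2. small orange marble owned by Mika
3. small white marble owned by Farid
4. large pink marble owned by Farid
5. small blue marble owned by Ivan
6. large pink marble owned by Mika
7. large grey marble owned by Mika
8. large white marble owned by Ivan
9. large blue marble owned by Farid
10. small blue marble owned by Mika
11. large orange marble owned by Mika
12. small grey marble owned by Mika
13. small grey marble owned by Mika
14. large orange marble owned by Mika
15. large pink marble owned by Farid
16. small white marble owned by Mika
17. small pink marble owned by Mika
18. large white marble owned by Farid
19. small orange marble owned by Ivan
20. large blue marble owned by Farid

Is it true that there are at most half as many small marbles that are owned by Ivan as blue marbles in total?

True

small marbles owned by Ivan: 2.
blue marbles: 4.
The claim requires 2 × 2 = 4 ≤ 4, which holds.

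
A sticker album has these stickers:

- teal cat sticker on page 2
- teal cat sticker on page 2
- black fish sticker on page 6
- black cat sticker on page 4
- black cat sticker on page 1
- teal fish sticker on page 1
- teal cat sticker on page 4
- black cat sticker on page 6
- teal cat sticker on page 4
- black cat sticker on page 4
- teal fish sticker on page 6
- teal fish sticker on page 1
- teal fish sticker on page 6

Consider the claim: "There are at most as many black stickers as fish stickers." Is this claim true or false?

There are 5 black stickers.
There are 5 fish stickers.
The claim requires 5 ≤ 5, which holds.

True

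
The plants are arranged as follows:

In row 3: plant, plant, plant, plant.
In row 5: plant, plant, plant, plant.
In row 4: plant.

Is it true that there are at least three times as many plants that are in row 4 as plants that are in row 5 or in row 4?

False

plants in row 4: 1.
plants in row 5 or in row 4: 5.
The claim requires 1 ≥ 3 × 5 = 15, which does not hold.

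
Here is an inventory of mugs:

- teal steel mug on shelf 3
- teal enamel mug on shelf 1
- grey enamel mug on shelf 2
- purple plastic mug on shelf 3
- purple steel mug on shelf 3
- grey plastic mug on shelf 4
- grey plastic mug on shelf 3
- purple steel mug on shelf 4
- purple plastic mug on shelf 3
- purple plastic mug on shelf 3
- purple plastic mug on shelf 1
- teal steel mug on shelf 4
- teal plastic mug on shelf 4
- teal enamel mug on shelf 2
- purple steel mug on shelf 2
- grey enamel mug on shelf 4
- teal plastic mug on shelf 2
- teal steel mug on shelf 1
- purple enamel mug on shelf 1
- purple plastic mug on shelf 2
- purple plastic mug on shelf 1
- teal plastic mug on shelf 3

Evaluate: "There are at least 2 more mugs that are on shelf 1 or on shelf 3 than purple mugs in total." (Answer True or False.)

True

There are 12 mugs on shelf 1 or on shelf 3.
There are 10 purple mugs.
The claim requires 12 − 10 = 2 ≥ 2, which holds.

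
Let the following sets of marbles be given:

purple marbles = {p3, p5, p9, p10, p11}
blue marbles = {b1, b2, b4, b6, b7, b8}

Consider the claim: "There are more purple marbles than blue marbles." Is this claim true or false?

False

purple marbles: 5.
blue marbles: 6.
The claim requires 5 > 6, which does not hold.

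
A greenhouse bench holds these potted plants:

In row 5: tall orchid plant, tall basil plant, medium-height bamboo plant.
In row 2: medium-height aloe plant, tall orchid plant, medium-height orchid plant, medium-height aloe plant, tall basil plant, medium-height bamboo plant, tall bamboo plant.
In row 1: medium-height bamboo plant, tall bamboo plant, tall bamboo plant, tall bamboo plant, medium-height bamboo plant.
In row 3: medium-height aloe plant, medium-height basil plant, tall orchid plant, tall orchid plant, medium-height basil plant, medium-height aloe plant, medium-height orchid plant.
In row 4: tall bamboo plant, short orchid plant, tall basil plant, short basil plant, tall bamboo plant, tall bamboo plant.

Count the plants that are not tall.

Total plants: 28; with the excluded value: 14; remaining 28 − 14 = 14.

14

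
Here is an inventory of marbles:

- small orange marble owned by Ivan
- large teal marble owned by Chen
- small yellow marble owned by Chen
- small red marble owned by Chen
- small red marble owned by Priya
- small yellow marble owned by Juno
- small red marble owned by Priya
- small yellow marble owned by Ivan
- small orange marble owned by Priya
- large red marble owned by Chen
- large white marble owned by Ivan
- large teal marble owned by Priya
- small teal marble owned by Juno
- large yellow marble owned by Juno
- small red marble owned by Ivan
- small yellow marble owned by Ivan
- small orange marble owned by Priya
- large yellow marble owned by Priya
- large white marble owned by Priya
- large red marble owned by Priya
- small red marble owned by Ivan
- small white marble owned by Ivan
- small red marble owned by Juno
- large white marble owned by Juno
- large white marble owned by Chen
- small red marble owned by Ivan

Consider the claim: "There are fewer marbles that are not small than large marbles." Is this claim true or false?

False

There are 10 marbles that are not small.
There are 10 large marbles.
The claim requires 10 < 10, which does not hold.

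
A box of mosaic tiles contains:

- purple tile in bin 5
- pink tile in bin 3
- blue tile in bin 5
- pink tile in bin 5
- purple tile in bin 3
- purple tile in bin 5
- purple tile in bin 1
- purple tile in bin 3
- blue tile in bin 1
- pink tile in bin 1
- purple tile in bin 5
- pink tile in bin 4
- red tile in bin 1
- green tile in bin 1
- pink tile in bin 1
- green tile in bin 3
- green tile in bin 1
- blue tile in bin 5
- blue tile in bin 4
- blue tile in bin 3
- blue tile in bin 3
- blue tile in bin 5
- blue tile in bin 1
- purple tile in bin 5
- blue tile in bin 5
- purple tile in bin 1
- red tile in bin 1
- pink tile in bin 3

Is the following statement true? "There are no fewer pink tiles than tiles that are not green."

False

There are 6 pink tiles.
There are 25 tiles that are not green.
The claim requires 6 ≥ 25, which does not hold.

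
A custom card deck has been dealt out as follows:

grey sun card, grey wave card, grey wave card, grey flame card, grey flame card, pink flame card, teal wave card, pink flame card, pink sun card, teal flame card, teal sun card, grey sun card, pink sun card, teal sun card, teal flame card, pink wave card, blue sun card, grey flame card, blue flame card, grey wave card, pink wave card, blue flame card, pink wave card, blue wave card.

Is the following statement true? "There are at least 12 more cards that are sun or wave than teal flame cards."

True

|cards that are sun or wave| = 15.
|teal flame cards| = 2.
The claim requires 15 − 2 = 13 ≥ 12, which holds.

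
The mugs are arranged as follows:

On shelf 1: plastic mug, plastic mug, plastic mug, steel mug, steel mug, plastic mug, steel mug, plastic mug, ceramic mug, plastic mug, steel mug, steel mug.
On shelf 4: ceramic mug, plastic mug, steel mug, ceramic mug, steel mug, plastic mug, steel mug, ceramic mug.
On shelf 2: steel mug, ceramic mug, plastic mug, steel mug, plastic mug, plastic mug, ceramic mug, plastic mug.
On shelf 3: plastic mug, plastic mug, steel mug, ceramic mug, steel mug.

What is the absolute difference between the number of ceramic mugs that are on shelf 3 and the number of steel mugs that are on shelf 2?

1

ceramic mugs on shelf 3: 1. steel mugs on shelf 2: 2.
|1 − 2| = 2 − 1 = 1.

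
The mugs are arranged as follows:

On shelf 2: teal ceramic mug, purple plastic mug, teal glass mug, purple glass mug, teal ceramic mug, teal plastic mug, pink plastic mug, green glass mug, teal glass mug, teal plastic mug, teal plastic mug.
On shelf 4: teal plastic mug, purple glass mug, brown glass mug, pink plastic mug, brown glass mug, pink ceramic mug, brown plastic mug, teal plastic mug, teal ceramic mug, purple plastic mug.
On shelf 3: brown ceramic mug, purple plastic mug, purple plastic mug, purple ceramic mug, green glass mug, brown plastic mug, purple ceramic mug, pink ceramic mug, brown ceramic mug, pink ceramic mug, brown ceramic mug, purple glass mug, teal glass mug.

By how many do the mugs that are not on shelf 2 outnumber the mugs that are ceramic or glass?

mugs that are not on shelf 2: 23.
mugs that are ceramic or glass: 21.
23 − 21 = 2.

2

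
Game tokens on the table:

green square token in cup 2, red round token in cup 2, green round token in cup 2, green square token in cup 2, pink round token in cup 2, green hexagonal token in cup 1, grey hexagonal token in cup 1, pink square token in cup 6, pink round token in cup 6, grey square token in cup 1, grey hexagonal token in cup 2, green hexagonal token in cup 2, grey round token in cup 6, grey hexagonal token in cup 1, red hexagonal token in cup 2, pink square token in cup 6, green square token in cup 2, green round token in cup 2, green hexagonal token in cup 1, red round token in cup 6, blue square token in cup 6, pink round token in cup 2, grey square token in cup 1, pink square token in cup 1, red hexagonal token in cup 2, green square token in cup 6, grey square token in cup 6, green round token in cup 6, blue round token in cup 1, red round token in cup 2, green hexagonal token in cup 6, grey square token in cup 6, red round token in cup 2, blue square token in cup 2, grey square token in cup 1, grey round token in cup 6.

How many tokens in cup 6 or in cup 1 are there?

in cup 1: 9; in cup 6: 12; together 9 + 12 = 21.

21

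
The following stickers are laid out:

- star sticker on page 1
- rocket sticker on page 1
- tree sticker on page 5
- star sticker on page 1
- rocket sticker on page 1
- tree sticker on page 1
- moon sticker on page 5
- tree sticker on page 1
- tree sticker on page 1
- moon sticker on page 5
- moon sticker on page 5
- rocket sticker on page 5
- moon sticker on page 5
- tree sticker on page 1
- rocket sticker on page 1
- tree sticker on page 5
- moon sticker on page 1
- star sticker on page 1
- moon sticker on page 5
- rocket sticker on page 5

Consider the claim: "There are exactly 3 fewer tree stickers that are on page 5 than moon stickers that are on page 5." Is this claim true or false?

tree stickers on page 5: 2.
moon stickers on page 5: 5.
The claim requires 5 − 2 (= 3) to equal 3, which holds.

True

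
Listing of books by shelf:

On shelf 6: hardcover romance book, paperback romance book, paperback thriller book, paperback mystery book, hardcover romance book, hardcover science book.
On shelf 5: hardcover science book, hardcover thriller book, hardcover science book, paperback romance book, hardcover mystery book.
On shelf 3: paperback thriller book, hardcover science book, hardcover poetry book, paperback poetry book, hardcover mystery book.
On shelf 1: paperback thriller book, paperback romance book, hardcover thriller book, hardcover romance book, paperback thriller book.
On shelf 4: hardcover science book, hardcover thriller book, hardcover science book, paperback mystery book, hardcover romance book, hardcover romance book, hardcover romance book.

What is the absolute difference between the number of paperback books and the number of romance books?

1

paperback books: 10. romance books: 9.
|10 − 9| = 10 − 9 = 1.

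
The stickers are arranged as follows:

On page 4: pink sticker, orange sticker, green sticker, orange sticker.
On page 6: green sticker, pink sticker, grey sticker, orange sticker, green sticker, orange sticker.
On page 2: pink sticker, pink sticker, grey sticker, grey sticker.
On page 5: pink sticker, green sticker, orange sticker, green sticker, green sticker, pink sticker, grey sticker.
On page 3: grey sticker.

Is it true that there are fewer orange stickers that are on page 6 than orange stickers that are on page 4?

|orange stickers on page 6| = 2.
|orange stickers on page 4| = 2.
The claim requires 2 < 2, which does not hold.

False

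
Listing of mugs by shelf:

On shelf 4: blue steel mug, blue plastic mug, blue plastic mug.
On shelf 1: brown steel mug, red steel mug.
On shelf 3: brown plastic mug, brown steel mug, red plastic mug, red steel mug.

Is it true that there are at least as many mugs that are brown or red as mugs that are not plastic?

mugs that are brown or red: 6.
mugs that are not plastic: 5.
The claim requires 6 ≥ 5, which holds.

True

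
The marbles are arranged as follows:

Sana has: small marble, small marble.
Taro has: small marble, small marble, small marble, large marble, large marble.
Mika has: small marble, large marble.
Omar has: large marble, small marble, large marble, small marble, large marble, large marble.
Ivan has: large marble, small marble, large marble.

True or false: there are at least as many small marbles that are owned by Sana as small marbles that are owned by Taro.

False

small marbles owned by Sana: 2.
small marbles owned by Taro: 3.
The claim requires 2 ≥ 3, which does not hold.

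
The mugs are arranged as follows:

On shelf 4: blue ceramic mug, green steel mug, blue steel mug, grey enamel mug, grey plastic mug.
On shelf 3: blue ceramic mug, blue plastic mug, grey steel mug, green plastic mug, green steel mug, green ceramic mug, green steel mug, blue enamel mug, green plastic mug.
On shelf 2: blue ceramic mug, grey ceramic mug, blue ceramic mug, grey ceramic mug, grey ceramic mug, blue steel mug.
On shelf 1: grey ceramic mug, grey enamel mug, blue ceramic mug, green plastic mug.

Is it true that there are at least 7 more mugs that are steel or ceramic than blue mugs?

True

|mugs that are steel or ceramic| = 16.
|blue mugs| = 9.
The claim requires 16 − 9 = 7 ≥ 7, which holds.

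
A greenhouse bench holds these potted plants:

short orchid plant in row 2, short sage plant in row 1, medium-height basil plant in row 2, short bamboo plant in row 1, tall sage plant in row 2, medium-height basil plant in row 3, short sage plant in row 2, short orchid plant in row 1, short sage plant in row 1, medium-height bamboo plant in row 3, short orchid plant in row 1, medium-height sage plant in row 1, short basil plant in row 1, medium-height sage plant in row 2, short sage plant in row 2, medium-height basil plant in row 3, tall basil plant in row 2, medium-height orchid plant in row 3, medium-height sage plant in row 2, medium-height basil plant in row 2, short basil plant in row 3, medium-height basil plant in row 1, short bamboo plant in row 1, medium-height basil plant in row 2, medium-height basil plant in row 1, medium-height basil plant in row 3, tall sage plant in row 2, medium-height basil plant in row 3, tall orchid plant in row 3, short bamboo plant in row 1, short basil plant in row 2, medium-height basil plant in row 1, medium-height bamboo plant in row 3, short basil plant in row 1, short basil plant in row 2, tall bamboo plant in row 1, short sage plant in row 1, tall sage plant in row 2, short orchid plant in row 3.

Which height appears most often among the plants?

short

Counts by height: short 17, medium-height 16, tall 6.
The maximum is 17, held uniquely by short.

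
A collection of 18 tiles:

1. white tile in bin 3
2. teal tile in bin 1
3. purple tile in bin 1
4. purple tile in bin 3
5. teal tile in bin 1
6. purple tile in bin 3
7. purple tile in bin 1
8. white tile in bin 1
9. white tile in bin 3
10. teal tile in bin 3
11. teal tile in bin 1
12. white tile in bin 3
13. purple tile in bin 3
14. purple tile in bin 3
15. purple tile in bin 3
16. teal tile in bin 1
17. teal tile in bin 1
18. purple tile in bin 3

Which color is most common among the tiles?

purple

Counts by color: purple 8, teal 6, white 4.
The maximum is 8, held uniquely by purple.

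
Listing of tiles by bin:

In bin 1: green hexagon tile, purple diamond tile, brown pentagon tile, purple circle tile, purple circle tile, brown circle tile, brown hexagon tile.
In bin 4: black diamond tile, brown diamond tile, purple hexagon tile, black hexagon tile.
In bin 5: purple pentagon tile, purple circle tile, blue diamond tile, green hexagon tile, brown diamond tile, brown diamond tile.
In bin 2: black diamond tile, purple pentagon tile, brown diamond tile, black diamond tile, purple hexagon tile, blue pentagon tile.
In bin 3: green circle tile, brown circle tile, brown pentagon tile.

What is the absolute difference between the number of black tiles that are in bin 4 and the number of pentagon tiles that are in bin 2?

black tiles in bin 4: 2. pentagon tiles in bin 2: 2.
|2 − 2| = 2 − 2 = 0.

0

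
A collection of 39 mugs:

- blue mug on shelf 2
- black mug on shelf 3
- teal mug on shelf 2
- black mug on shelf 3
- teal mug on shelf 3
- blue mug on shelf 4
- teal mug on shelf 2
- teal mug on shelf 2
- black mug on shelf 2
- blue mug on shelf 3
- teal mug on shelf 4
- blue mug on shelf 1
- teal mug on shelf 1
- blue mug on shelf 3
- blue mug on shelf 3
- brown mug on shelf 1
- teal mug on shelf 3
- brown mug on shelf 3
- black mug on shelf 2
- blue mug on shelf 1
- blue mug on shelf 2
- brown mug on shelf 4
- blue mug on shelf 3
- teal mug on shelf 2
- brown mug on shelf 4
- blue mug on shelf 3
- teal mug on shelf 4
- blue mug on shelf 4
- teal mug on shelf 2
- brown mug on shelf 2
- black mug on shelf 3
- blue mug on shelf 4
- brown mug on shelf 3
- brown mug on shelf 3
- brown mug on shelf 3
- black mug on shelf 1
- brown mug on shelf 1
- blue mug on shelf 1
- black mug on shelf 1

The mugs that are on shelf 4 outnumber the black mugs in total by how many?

0

mugs on shelf 4: 7.
black mugs: 7.
7 − 7 = 0.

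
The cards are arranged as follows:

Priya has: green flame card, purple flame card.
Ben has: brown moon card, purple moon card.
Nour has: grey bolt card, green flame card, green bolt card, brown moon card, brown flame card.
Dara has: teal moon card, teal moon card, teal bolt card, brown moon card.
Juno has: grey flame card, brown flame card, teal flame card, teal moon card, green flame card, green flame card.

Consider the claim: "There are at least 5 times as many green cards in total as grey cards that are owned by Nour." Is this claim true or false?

True

green cards: 5.
grey cards owned by Nour: 1.
The claim requires 5 ≥ 5 × 1 = 5, which holds.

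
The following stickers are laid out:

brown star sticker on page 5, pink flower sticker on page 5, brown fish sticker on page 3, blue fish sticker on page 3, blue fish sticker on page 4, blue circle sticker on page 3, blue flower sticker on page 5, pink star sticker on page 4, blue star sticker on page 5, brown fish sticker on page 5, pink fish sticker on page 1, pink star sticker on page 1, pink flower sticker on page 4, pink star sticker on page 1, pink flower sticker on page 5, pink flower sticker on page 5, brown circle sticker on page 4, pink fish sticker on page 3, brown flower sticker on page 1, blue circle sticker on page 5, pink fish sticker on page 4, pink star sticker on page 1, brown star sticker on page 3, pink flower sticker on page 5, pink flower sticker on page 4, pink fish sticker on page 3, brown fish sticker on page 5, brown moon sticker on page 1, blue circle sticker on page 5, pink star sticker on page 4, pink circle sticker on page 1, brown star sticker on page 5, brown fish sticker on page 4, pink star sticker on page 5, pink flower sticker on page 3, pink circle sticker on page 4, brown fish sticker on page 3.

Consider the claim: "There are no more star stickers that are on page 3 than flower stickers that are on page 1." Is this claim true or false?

|star stickers on page 3| = 1.
|flower stickers on page 1| = 1.
The claim requires 1 ≤ 1, which holds.

True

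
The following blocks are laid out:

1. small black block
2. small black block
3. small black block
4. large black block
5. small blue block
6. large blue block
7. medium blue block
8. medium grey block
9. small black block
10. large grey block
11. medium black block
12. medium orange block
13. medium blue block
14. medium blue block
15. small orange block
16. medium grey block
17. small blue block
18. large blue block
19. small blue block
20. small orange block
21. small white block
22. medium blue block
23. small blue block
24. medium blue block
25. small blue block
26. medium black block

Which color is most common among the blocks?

blue

Counts by color: blue 12, black 7, grey 3, orange 3, white 1.
The maximum is 12, held uniquely by blue.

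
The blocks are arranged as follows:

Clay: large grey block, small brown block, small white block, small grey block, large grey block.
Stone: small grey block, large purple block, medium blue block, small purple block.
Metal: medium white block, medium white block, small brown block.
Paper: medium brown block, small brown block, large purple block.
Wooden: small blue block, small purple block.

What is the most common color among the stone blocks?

Counts by color (restricted to stone blocks): purple 2, grey 1, blue 1.
The maximum is 2, held uniquely by purple.

purple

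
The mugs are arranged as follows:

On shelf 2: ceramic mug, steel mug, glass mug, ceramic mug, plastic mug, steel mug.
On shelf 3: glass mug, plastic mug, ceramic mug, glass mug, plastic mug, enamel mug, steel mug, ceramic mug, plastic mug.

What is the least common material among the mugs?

enamel

Counts by material: plastic 4, ceramic 4, glass 3, steel 3, enamel 1.
The minimum is 1, held uniquely by enamel.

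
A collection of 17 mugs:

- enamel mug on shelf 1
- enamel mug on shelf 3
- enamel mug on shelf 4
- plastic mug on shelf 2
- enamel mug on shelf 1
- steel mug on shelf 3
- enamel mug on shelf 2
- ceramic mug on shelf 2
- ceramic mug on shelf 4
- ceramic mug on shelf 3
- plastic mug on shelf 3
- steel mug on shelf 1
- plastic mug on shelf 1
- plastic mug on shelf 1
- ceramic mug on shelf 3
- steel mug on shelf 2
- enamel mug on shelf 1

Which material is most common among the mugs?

enamel

Counts by material: enamel 6, plastic 4, ceramic 4, steel 3.
The maximum is 6, held uniquely by enamel.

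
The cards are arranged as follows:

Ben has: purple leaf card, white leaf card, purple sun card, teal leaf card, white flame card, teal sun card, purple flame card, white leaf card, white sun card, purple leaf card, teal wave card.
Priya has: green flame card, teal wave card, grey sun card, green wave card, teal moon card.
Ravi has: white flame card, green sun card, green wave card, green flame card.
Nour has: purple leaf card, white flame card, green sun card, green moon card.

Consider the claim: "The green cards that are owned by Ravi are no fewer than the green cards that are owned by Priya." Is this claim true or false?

|green cards owned by Ravi| = 3.
|green cards owned by Priya| = 2.
The claim requires 3 ≥ 2, which holds.

True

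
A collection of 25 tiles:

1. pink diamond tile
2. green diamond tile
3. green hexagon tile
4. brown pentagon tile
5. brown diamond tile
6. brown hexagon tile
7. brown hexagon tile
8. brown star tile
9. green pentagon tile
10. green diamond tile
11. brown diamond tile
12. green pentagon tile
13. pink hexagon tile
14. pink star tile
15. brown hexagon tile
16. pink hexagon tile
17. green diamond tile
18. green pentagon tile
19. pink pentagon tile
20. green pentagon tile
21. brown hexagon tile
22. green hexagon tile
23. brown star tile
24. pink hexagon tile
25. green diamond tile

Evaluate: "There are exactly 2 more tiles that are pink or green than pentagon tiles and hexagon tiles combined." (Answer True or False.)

tiles that are pink or green: 16.
pentagon tiles: 6; hexagon tiles: 9; combined: 6 + 9 = 15.
The claim requires 16 − 15 (= 1) to equal 2, which does not hold.

False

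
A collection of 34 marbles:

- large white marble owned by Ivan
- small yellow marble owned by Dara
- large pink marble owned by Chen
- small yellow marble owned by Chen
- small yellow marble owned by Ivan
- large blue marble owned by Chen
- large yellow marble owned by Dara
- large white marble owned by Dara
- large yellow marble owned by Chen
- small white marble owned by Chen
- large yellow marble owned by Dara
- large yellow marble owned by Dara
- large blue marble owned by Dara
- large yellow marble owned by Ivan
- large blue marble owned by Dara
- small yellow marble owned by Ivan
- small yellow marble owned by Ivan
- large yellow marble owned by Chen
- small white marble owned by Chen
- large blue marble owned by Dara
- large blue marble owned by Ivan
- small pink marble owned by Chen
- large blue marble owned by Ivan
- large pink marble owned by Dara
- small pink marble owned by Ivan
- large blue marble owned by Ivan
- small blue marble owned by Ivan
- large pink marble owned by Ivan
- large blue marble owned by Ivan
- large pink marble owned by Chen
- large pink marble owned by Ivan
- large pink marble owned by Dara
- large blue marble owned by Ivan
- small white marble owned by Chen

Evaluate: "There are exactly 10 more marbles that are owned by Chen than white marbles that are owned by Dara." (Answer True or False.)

Count of marbles owned by Chen: 10.
Count of white marbles owned by Dara: 1.
The claim requires 10 − 1 (= 9) to equal 10, which does not hold.

False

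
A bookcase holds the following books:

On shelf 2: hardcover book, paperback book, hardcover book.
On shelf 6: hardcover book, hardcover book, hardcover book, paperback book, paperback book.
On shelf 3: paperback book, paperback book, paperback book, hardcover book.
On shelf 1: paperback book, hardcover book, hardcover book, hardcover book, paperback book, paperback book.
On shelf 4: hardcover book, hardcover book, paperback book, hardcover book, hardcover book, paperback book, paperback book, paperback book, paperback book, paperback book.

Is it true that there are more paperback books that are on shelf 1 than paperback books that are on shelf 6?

True

|paperback books on shelf 1| = 3.
|paperback books on shelf 6| = 2.
The claim requires 3 > 2, which holds.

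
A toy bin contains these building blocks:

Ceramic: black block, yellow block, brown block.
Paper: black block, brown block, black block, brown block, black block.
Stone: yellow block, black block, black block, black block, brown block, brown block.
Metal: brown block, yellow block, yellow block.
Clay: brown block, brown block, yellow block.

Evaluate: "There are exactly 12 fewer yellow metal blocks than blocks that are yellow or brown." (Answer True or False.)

|yellow metal blocks| = 2.
|blocks that are yellow or brown| = 13.
The claim requires 13 − 2 (= 11) to equal 12, which does not hold.

False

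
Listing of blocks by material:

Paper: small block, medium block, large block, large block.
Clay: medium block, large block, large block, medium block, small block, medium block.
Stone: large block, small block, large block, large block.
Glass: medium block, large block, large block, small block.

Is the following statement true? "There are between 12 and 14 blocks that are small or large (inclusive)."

blocks that are small or large: 13.
The claim requires 12 ≤ 13 ≤ 14, which holds.

True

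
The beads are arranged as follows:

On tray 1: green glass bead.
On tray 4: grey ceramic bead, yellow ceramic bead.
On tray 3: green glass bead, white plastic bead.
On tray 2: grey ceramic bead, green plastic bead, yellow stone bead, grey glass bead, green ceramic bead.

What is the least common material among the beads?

Counts by material: ceramic 4, glass 3, plastic 2, stone 1.
The minimum is 1, held uniquely by stone.

stone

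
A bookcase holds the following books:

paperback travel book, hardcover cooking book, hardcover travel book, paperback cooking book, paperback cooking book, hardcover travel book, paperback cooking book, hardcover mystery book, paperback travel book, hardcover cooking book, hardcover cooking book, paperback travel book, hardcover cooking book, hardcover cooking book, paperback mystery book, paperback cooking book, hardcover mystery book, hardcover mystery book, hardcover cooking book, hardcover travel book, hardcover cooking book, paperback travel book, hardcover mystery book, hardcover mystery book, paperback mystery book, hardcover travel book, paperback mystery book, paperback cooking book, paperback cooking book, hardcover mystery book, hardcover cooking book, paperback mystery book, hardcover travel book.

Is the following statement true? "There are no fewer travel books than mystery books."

False

travel books: 9.
mystery books: 10.
The claim requires 9 ≥ 10, which does not hold.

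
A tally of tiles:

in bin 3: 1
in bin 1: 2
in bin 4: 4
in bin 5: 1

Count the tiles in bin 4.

4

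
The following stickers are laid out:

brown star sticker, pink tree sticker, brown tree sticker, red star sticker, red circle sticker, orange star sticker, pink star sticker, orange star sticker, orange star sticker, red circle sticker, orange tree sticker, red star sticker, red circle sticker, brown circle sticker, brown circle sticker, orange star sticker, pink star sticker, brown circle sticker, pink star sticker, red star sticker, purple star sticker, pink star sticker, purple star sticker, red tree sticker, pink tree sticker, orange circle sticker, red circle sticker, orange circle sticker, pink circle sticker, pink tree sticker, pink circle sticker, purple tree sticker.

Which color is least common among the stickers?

purple

Counts by color: pink 9, red 8, orange 7, brown 5, purple 3.
The minimum is 3, held uniquely by purple.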